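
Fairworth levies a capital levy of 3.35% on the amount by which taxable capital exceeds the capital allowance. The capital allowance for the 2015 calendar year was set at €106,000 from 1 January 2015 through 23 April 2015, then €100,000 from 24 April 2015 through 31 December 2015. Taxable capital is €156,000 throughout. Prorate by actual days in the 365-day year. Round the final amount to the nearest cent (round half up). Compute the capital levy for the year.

€1,813.77

1 January – 23 April 2015: 113 days, exemption €106,000 → (€156,000 − €106,000) × 3.35% × 113/365 = €518.5616
24 April – 31 December 2015: 252 days, exemption €100,000 → (€156,000 − €100,000) × 3.35% × 252/365 = €1,295.2110
Total = €1,813.7726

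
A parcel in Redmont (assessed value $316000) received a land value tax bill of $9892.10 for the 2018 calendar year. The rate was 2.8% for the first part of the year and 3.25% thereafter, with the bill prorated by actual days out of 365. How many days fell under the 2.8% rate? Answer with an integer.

97 days

Let d = days at the first rate; then 365 − d days at the second rate.
$316000 × [2.8%·d + 3.25%·(365−d)] / 365 = $9892.10
Solving gives d = 97, so the new rate took effect on April 8, 2018.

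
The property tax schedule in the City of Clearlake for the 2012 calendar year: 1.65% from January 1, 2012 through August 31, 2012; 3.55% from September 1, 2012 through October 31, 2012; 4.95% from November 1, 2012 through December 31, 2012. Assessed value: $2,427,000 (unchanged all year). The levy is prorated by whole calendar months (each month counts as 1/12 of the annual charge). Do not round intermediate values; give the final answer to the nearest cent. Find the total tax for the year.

January 1 – August 31, 2012: 8 months at 1.65% → $2,427,000 × 1.65% × 8/12 = $26,697.0000
September 1 – October 31, 2012: 2 months at 3.55% → $2,427,000 × 3.55% × 2/12 = $14,359.7500
November 1 – December 31, 2012: 2 months at 4.95% → $2,427,000 × 4.95% × 2/12 = $20,022.7500
Total = $61,079.5000

$61,079.50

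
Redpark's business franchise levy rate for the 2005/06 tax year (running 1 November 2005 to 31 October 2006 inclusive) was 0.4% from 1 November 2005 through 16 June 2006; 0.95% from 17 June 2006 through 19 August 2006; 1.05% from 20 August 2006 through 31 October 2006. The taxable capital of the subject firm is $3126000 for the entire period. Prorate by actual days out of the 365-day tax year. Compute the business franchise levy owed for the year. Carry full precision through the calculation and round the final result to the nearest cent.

$19582.46

1 November 2005 – 16 June 2006: 228 days at 0.4% → $3126000 × 0.4% × 228/365 = $7810.7178
17 June – 19 August 2006: 64 days at 0.95% → $3126000 × 0.95% × 64/365 = $5207.1452
20 August – 31 October 2006: 73 days at 1.05% → $3126000 × 1.05% × 73/365 = $6564.6000
Total = $19582.4630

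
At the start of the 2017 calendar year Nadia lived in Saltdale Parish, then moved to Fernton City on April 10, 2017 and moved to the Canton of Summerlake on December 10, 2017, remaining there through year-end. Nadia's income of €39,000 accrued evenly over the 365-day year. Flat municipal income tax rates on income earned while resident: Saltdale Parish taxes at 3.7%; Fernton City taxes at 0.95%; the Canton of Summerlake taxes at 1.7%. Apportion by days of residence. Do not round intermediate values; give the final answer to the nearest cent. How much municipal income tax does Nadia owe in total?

Saltdale Parish, January 1 – April 9, 2017: 99 days → €39,000 × 3.7% × 99/365 = €391.3890
Fernton City, April 10 – December 9, 2017: 244 days → €39,000 × 0.95% × 244/365 = €247.6767
The Canton of Summerlake, December 10 – December 31, 2017: 22 days → €39,000 × 1.7% × 22/365 = €39.9616
Total = €679.0274

€679.03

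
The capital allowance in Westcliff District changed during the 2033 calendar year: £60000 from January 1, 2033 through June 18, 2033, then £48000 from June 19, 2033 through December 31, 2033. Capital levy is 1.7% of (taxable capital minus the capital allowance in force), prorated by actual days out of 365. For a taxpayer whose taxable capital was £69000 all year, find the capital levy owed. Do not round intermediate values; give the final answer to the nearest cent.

January 1 – June 18, 2033: 169 days, exemption £60000 → (£69000 − £60000) × 1.7% × 169/365 = £70.8411
June 19 – December 31, 2033: 196 days, exemption £48000 → (£69000 − £48000) × 1.7% × 196/365 = £191.7041
Total = £262.5452

£262.55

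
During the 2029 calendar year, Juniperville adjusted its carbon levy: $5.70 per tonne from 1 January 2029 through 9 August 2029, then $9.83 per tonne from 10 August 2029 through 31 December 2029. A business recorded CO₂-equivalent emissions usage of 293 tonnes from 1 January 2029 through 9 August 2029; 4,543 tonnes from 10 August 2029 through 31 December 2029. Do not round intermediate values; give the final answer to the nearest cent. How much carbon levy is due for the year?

$46,327.79

1 January – 9 August 2029: 293 tonnes at $5.70/tonne → $1,670.10
10 August – 31 December 2029: 4,543 tonnes at $9.83/tonne → $44,657.69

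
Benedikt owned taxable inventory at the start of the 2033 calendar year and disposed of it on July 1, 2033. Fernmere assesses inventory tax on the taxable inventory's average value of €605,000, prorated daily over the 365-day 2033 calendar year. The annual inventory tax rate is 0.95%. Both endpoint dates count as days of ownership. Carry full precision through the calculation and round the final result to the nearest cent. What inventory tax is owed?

Days held (January 1 – July 1, 2033): 182 out of 365
Tax = €605,000 × 0.95% × 182/365 = €2,865.8767

€2,865.88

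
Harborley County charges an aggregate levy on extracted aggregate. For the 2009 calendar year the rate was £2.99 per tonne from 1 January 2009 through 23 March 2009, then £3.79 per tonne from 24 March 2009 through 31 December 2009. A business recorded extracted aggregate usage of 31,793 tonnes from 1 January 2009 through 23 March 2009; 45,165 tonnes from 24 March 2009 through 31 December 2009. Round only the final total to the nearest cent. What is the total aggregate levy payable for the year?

1 January – 23 March 2009: 31,793 tonnes at £2.99/tonne → £95,061.07
24 March – 31 December 2009: 45,165 tonnes at £3.79/tonne → £171,175.35

£266,236.42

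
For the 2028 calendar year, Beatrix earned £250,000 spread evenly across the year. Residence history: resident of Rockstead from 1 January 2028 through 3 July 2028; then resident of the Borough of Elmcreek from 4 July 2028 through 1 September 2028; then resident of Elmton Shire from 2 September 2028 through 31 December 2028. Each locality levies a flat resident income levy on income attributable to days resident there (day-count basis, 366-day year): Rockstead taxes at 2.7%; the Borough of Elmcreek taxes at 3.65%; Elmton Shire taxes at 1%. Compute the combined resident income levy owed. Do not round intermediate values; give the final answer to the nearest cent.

£5,734.29

Rockstead, 1 January – 3 July 2028: 185 days → £250,000 × 2.7% × 185/366 = £3,411.8852
The Borough of Elmcreek, 4 July – 1 September 2028: 60 days → £250,000 × 3.65% × 60/366 = £1,495.9016
Elmton Shire, 2 September – 31 December 2028: 121 days → £250,000 × 1% × 121/366 = £826.5027
Total = £5,734.2896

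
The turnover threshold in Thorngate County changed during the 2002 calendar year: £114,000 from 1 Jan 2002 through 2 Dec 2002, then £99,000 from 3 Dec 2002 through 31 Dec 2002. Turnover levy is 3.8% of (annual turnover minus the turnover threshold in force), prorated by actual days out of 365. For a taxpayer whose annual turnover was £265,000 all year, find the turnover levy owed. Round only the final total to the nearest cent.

£5,783.29

1 Jan – 2 Dec 2002: 336 days, exemption £114,000 → (£265,000 − £114,000) × 3.8% × 336/365 = £5,282.1041
3 Dec – 31 Dec 2002: 29 days, exemption £99,000 → (£265,000 − £99,000) × 3.8% × 29/365 = £501.1836
Total = £5,783.2877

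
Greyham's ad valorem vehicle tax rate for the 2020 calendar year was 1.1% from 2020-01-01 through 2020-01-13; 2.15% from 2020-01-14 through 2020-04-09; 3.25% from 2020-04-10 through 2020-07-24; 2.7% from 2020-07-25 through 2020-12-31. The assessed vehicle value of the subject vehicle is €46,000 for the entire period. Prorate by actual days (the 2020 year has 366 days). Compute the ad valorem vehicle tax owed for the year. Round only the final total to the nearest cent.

€1,228.99

2020-01-01 to 2020-01-13: 13 days at 1.1% → €46,000 × 1.1% × 13/366 = €17.9727
2020-01-14 to 2020-04-09: 87 days at 2.15% → €46,000 × 2.15% × 87/366 = €235.0902
2020-04-10 to 2020-07-24: 106 days at 3.25% → €46,000 × 3.25% × 106/366 = €432.9781
2020-07-25 to 2020-12-31: 160 days at 2.7% → €46,000 × 2.7% × 160/366 = €542.9508
Total = €1,228.9918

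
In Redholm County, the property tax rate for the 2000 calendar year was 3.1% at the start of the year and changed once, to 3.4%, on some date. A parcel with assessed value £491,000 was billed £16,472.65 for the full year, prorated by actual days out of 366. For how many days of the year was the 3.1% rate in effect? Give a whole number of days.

55 days

Let d = days at the first rate; then 366 − d days at the second rate.
£491,000 × [3.1%·d + 3.4%·(366−d)] / 366 = £16,472.65
Solving gives d = 55, so the new rate took effect on February 25, 2000.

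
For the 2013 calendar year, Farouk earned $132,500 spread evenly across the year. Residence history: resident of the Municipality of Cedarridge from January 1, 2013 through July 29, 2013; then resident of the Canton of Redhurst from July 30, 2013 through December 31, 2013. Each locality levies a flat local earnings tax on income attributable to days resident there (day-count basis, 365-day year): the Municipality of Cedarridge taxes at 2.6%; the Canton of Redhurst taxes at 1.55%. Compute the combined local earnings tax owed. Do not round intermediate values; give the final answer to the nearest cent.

The Municipality of Cedarridge, January 1 – July 29, 2013: 210 days → $132,500 × 2.6% × 210/365 = $1,982.0548
The Canton of Redhurst, July 30 – December 31, 2013: 155 days → $132,500 × 1.55% × 155/365 = $872.1404
Total = $2,854.1952

$2,854.20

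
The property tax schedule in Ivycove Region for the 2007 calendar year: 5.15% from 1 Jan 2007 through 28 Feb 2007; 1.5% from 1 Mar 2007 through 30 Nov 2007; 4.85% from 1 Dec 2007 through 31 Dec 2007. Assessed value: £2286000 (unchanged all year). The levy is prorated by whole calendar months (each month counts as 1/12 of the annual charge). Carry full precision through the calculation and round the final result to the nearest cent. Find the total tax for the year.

1 Jan – 28 Feb 2007: 2 months at 5.15% → £2286000 × 5.15% × 2/12 = £19621.5000
1 Mar – 30 Nov 2007: 9 months at 1.5% → £2286000 × 1.5% × 9/12 = £25717.5000
1 Dec – 31 Dec 2007: 1 month at 4.85% → £2286000 × 4.85% × 1/12 = £9239.2500
Total = £54578.2500

£54578.25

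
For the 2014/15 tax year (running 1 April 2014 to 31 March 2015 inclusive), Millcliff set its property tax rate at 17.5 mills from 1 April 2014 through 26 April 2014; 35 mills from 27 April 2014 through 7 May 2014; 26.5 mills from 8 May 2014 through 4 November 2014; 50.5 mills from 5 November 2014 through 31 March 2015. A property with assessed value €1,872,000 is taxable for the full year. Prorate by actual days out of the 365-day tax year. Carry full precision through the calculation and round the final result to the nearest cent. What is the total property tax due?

1 April – 26 April 2014: 26 days at 17.5 mills → €1,872,000 × 1.75% × 26/365 = €2,333.5890
27 April – 7 May 2014: 11 days at 35 mills → €1,872,000 × 3.5% × 11/365 = €1,974.5753
8 May – 4 November 2014: 181 days at 26.5 mills → €1,872,000 × 2.65% × 181/365 = €24,600.1315
5 November 2014 – 31 March 2015: 147 days at 50.5 mills → €1,872,000 × 5.05% × 147/365 = €38,073.4027
Total = €66,981.6986

€66,981.70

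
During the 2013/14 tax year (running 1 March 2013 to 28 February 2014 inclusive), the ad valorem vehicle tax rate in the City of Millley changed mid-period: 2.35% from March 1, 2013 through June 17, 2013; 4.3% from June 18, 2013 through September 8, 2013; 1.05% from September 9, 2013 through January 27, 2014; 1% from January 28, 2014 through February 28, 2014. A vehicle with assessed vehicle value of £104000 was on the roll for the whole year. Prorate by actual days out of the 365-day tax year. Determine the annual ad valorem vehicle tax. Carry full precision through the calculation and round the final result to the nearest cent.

£2259.79

March 1 – June 17, 2013: 109 days at 2.35% → £104000 × 2.35% × 109/365 = £729.8521
June 18 – September 8, 2013: 83 days at 4.3% → £104000 × 4.3% × 83/365 = £1016.9205
September 9, 2013 – January 27, 2014: 141 days at 1.05% → £104000 × 1.05% × 141/365 = £421.8411
January 28 – February 28, 2014: 32 days at 1% → £104000 × 1% × 32/365 = £91.1781
Total = £2259.7918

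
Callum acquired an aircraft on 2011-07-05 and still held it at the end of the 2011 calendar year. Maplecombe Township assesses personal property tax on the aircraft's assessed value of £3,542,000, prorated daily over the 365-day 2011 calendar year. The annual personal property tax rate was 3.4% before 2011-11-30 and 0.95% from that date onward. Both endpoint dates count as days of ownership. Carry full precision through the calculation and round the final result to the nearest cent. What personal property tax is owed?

£51,781.13

2011-07-05 to 2011-11-29: 148 days at 3.4% → £3,542,000 × 3.4% × 148/365 = £48,831.0795
2011-11-30 to 2011-12-31: 32 days at 0.95% → £3,542,000 × 0.95% × 32/365 = £2,950.0493
Total = £51,781.1288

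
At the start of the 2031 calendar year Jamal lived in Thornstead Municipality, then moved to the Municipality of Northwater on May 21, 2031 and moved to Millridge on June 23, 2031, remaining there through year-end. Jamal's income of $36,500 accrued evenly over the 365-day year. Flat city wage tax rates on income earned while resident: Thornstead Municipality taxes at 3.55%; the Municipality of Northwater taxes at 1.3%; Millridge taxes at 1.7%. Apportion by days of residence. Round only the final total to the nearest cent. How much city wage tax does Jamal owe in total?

$866.30

Thornstead Municipality, January 1 – May 20, 2031: 140 days → $36,500 × 3.55% × 140/365 = $497.0000
The Municipality of Northwater, May 21 – June 22, 2031: 33 days → $36,500 × 1.3% × 33/365 = $42.9000
Millridge, June 23 – December 31, 2031: 192 days → $36,500 × 1.7% × 192/365 = $326.4000
Total = $866.3000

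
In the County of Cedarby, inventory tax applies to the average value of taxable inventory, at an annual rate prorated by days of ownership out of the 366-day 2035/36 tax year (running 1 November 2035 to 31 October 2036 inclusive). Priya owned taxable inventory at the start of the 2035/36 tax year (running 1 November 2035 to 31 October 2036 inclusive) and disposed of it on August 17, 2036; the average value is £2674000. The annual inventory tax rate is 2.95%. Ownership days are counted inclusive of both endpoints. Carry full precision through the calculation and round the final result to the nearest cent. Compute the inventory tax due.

£62718.45

Days held (November 1, 2035 – August 17, 2036): 291 out of 366
Tax = £2674000 × 2.95% × 291/366 = £62718.4508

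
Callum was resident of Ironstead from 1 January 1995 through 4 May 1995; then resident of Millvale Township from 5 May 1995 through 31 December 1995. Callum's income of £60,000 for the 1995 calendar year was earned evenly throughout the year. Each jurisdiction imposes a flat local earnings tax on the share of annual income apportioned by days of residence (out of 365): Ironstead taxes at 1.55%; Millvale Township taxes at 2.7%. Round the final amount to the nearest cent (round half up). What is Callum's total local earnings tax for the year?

£1,385.59

Ironstead, 1 January – 4 May 1995: 124 days → £60,000 × 1.55% × 124/365 = £315.9452
Millvale Township, 5 May – 31 December 1995: 241 days → £60,000 × 2.7% × 241/365 = £1,069.6438
Total = £1,385.5890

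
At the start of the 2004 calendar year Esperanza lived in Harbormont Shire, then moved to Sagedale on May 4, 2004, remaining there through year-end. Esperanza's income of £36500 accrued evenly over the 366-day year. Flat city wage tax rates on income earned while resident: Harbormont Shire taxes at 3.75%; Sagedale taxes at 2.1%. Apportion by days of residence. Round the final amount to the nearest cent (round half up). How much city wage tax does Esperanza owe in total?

£970.54

Harbormont Shire, January 1 – May 3, 2004: 124 days → £36500 × 3.75% × 124/366 = £463.7295
Sagedale, May 4 – December 31, 2004: 242 days → £36500 × 2.1% × 242/366 = £506.8115
Total = £970.5410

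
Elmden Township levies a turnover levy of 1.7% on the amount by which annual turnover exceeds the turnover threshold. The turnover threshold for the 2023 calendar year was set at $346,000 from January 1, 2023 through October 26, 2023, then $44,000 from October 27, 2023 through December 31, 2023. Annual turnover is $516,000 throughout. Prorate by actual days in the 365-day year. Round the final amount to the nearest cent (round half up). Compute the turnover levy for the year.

January 1 – October 26, 2023: 299 days, exemption $346,000 → ($516,000 − $346,000) × 1.7% × 299/365 = $2,367.4247
October 27 – December 31, 2023: 66 days, exemption $44,000 → ($516,000 − $44,000) × 1.7% × 66/365 = $1,450.9151
Total = $3,818.3397

$3,818.34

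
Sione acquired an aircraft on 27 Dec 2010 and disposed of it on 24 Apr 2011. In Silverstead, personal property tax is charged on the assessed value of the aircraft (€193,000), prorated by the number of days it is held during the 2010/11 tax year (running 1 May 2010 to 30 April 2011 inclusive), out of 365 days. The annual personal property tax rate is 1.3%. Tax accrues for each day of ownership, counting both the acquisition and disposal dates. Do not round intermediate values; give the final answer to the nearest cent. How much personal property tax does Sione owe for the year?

Days held (27 Dec 2010 – 24 Apr 2011): 119 out of 365
Tax = €193,000 × 1.3% × 119/365 = €818.0027

€818.00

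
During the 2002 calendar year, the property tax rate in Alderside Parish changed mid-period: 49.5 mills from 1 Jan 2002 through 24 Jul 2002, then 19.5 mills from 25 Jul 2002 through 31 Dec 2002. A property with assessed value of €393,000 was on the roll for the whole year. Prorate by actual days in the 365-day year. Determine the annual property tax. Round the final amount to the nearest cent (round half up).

€14,285.28

1 Jan – 24 Jul 2002: 205 days at 49.5 mills → €393,000 × 4.95% × 205/365 = €10,925.9384
25 Jul – 31 Dec 2002: 160 days at 19.5 mills → €393,000 × 1.95% × 160/365 = €3,359.3425
Total = €14,285.2808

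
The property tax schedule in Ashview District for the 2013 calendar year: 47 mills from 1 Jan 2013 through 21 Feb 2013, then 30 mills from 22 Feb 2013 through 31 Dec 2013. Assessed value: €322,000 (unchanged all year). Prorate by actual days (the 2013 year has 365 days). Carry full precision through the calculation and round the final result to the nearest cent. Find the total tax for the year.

€10,439.86

1 Jan – 21 Feb 2013: 52 days at 47 mills → €322,000 × 4.7% × 52/365 = €2,156.0767
22 Feb – 31 Dec 2013: 313 days at 30 mills → €322,000 × 3% × 313/365 = €8,283.7808
Total = €10,439.8575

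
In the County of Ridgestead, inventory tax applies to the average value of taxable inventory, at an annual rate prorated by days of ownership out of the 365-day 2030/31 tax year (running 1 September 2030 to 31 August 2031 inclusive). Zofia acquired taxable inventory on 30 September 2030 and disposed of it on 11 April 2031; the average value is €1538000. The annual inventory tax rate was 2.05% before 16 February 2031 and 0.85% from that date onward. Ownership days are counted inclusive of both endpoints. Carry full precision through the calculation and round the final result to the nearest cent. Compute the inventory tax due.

€13976.84

30 September 2030 – 15 February 2031: 139 days at 2.05% → €1538000 × 2.05% × 139/365 = €12006.9342
16 February – 11 April 2031: 55 days at 0.85% → €1538000 × 0.85% × 55/365 = €1969.9041
Total = €13976.8384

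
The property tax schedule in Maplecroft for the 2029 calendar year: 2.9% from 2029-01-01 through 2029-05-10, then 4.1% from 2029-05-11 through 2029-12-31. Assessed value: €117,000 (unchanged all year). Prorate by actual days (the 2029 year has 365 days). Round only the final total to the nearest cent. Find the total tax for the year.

€4,296.95

2029-01-01 to 2029-05-10: 130 days at 2.9% → €117,000 × 2.9% × 130/365 = €1,208.4658
2029-05-11 to 2029-12-31: 235 days at 4.1% → €117,000 × 4.1% × 235/365 = €3,088.4795
Total = €4,296.9452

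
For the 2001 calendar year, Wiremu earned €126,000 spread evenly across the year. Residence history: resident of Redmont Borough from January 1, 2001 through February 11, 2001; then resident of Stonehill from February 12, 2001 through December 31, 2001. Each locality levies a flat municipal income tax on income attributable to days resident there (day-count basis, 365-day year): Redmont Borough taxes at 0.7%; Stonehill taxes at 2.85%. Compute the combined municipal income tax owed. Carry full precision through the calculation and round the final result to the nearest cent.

Redmont Borough, January 1 – February 11, 2001: 42 days → €126,000 × 0.7% × 42/365 = €101.4904
Stonehill, February 12 – December 31, 2001: 323 days → €126,000 × 2.85% × 323/365 = €3,177.7890
Total = €3,279.2795

€3,279.28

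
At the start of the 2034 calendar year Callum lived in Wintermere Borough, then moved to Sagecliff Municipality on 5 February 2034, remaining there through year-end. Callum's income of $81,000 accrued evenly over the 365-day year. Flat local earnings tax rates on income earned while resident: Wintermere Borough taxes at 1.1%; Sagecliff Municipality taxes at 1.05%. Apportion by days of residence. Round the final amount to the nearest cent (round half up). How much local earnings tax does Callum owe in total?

$854.38

Wintermere Borough, 1 January – 4 February 2034: 35 days → $81,000 × 1.1% × 35/365 = $85.4384
Sagecliff Municipality, 5 February – 31 December 2034: 330 days → $81,000 × 1.05% × 330/365 = $768.9452
Total = $854.3836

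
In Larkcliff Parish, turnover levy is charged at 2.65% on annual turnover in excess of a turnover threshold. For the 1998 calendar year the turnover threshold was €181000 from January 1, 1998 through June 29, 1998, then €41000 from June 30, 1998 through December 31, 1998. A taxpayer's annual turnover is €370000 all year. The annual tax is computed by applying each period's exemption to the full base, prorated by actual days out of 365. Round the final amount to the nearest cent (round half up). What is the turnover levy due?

€6888.91

January 1 – June 29, 1998: 180 days, exemption €181000 → (€370000 − €181000) × 2.65% × 180/365 = €2469.9452
June 30 – December 31, 1998: 185 days, exemption €41000 → (€370000 − €41000) × 2.65% × 185/365 = €4418.9658
Total = €6888.9110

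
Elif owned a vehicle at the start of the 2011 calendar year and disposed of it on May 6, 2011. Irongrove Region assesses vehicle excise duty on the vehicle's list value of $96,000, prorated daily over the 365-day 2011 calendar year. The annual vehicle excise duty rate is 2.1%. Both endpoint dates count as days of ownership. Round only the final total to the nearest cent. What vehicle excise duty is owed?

$695.93

Days held (January 1 – May 6, 2011): 126 out of 365
Tax = $96,000 × 2.1% × 126/365 = $695.9342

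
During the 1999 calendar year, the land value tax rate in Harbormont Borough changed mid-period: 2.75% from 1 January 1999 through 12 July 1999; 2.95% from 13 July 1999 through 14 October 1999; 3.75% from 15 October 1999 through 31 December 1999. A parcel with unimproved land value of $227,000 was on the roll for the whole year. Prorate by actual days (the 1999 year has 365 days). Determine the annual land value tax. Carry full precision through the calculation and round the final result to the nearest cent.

1 January – 12 July 1999: 193 days at 2.75% → $227,000 × 2.75% × 193/365 = $3,300.8288
13 July – 14 October 1999: 94 days at 2.95% → $227,000 × 2.95% × 94/365 = $1,724.5781
15 October – 31 December 1999: 78 days at 3.75% → $227,000 × 3.75% × 78/365 = $1,819.1096
Total = $6,844.5164

$6,844.52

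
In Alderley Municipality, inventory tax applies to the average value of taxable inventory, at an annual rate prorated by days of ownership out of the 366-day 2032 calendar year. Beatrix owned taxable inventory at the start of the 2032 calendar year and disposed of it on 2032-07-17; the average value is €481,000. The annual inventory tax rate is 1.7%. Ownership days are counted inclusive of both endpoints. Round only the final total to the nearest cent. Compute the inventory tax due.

€4,445.96

Days held (2032-01-01 to 2032-07-17): 199 out of 366
Tax = €481,000 × 1.7% × 199/366 = €4,445.9645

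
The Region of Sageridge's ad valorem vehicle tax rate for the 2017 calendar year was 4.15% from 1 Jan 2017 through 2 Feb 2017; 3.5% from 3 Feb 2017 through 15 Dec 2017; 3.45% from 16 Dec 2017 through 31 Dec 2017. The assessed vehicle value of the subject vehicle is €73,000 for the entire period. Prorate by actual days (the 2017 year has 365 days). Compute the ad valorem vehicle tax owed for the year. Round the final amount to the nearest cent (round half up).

€2,596.30

1 Jan – 2 Feb 2017: 33 days at 4.15% → €73,000 × 4.15% × 33/365 = €273.9000
3 Feb – 15 Dec 2017: 316 days at 3.5% → €73,000 × 3.5% × 316/365 = €2,212.0000
16 Dec – 31 Dec 2017: 16 days at 3.45% → €73,000 × 3.45% × 16/365 = €110.4000
Total = €2,596.3000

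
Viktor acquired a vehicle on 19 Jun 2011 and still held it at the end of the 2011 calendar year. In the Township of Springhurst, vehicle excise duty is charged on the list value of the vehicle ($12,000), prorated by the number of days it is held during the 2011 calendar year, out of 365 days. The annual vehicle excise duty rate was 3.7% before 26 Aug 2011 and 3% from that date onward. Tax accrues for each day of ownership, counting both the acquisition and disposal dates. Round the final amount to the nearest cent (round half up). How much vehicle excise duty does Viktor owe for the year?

19 Jun – 25 Aug 2011: 68 days at 3.7% → $12,000 × 3.7% × 68/365 = $82.7178
26 Aug – 31 Dec 2011: 128 days at 3% → $12,000 × 3% × 128/365 = $126.2466
Total = $208.9644

$208.96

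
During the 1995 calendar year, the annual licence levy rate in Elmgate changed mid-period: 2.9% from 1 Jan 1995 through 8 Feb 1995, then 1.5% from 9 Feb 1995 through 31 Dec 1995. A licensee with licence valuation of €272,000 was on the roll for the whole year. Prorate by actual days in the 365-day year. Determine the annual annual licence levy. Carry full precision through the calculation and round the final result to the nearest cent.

€4,486.88

1 Jan – 8 Feb 1995: 39 days at 2.9% → €272,000 × 2.9% × 39/365 = €842.8274
9 Feb – 31 Dec 1995: 326 days at 1.5% → €272,000 × 1.5% × 326/365 = €3,644.0548
Total = €4,486.8822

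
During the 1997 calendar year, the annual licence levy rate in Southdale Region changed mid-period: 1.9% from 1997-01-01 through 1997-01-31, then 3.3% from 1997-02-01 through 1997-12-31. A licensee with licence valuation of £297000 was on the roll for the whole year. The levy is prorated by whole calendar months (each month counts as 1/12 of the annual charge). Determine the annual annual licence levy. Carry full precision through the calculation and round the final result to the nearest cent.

1997-01-01 to 1997-01-31: 1 month at 1.9% → £297000 × 1.9% × 1/12 = £470.2500
1997-02-01 to 1997-12-31: 11 months at 3.3% → £297000 × 3.3% × 11/12 = £8984.2500
Total = £9454.5000

£9454.50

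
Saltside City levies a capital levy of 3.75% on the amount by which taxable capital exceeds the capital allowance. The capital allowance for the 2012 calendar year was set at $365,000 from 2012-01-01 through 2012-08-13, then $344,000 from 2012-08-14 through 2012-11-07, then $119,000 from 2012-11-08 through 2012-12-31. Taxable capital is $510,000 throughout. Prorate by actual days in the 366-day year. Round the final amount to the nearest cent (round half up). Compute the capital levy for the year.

$6,983.61

2012-01-01 to 2012-08-13: 226 days, exemption $365,000 → ($510,000 − $365,000) × 3.75% × 226/366 = $3,357.5820
2012-08-14 to 2012-11-07: 86 days, exemption $344,000 → ($510,000 − $344,000) × 3.75% × 86/366 = $1,462.7049
2012-11-08 to 2012-12-31: 54 days, exemption $119,000 → ($510,000 − $119,000) × 3.75% × 54/366 = $2,163.3197
Total = $6,983.6066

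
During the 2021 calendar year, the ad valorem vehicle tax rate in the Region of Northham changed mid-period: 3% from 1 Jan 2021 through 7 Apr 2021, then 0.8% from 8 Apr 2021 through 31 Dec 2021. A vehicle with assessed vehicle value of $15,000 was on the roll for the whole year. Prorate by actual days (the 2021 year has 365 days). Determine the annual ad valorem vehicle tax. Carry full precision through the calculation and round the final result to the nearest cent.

$207.70

1 Jan – 7 Apr 2021: 97 days at 3% → $15,000 × 3% × 97/365 = $119.5890
8 Apr – 31 Dec 2021: 268 days at 0.8% → $15,000 × 0.8% × 268/365 = $88.1096
Total = $207.6986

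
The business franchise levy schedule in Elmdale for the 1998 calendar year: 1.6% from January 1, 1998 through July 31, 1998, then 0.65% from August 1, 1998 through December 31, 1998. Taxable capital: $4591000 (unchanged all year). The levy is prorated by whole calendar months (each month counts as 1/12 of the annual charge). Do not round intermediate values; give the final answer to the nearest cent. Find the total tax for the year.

$55283.29

January 1 – July 31, 1998: 7 months at 1.6% → $4591000 × 1.6% × 7/12 = $42849.3333
August 1 – December 31, 1998: 5 months at 0.65% → $4591000 × 0.65% × 5/12 = $12433.9583
Total = $55283.2917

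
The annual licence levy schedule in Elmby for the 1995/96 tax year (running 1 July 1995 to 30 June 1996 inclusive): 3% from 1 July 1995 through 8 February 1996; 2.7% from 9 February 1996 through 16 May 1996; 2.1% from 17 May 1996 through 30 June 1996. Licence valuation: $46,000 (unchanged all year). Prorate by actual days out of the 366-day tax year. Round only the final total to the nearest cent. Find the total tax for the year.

1 July 1995 – 8 February 1996: 223 days at 3% → $46,000 × 3% × 223/366 = $840.8197
9 February – 16 May 1996: 98 days at 2.7% → $46,000 × 2.7% × 98/366 = $332.5574
17 May – 30 June 1996: 45 days at 2.1% → $46,000 × 2.1% × 45/366 = $118.7705
Total = $1,292.1475

$1,292.15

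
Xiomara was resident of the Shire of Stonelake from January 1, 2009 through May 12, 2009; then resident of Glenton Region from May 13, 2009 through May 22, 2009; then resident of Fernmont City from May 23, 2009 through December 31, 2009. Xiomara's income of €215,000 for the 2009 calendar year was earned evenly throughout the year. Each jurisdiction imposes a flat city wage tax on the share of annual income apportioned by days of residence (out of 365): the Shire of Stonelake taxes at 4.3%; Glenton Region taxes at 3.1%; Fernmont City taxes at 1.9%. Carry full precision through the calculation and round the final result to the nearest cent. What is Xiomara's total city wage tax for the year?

The Shire of Stonelake, January 1 – May 12, 2009: 132 days → €215,000 × 4.3% × 132/365 = €3,343.3973
Glenton Region, May 13 – May 22, 2009: 10 days → €215,000 × 3.1% × 10/365 = €182.6027
Fernmont City, May 23 – December 31, 2009: 223 days → €215,000 × 1.9% × 223/365 = €2,495.7671
Total = €6,021.7671

€6,021.77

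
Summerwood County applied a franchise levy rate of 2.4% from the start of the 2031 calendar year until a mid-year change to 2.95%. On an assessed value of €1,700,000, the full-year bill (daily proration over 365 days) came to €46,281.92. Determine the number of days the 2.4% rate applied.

Let d = days at the first rate; then 365 − d days at the second rate.
€1,700,000 × [2.4%·d + 2.95%·(365−d)] / 365 = €46,281.92
Solving gives d = 151, so the new rate took effect on 1 June 2031.

151 days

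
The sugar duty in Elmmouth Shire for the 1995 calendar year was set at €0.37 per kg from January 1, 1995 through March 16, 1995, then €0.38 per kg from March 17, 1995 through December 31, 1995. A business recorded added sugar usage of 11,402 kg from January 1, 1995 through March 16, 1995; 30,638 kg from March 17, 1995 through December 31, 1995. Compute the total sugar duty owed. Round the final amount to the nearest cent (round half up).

January 1 – March 16, 1995: 11,402 kg at €0.37/kg → €4,218.74
March 17 – December 31, 1995: 30,638 kg at €0.38/kg → €11,642.44

€15,861.18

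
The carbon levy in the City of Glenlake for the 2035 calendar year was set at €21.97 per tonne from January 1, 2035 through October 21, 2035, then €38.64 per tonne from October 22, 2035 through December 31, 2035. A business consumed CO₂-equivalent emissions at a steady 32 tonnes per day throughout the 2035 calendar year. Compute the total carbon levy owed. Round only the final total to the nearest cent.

€294,483.84

January 1 – October 21, 2035: 294 days × 32 tonnes/day = 9,408 tonnes at €21.97/tonne → €206,693.76
October 22 – December 31, 2035: 71 days × 32 tonnes/day = 2,272 tonnes at €38.64/tonne → €87,790.08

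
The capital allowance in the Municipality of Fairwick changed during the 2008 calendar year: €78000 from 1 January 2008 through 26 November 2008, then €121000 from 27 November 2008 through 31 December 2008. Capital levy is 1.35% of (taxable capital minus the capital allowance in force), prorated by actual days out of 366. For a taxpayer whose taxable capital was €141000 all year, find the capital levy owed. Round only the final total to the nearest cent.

1 January – 26 November 2008: 331 days, exemption €78000 → (€141000 − €78000) × 1.35% × 331/366 = €769.1680
27 November – 31 December 2008: 35 days, exemption €121000 → (€141000 − €121000) × 1.35% × 35/366 = €25.8197
Total = €794.9877

€794.99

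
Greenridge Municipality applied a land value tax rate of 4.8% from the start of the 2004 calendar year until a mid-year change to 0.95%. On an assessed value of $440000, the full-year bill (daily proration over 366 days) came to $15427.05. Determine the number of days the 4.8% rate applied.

243 days

Let d = days at the first rate; then 366 − d days at the second rate.
$440000 × [4.8%·d + 0.95%·(366−d)] / 366 = $15427.05
Solving gives d = 243, so the new rate took effect on August 31, 2004.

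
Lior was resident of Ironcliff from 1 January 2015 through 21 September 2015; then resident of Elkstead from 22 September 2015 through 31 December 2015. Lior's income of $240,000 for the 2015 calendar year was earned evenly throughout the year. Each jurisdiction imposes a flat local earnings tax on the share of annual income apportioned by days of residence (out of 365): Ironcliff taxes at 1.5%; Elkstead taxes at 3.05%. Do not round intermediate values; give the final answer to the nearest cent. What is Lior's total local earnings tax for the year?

$4,629.37

Ironcliff, 1 January – 21 September 2015: 264 days → $240,000 × 1.5% × 264/365 = $2,603.8356
Elkstead, 22 September – 31 December 2015: 101 days → $240,000 × 3.05% × 101/365 = $2,025.5342
Total = $4,629.3699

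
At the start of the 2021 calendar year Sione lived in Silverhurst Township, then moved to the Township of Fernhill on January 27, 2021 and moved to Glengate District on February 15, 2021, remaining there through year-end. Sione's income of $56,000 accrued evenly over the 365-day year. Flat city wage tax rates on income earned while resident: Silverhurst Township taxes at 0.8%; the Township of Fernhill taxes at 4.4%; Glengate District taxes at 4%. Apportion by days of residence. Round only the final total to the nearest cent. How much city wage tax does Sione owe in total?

Silverhurst Township, January 1 – January 26, 2021: 26 days → $56,000 × 0.8% × 26/365 = $31.9123
The Township of Fernhill, January 27 – February 14, 2021: 19 days → $56,000 × 4.4% × 19/365 = $128.2630
Glengate District, February 15 – December 31, 2021: 320 days → $56,000 × 4% × 320/365 = $1,963.8356
Total = $2,124.0110

$2,124.01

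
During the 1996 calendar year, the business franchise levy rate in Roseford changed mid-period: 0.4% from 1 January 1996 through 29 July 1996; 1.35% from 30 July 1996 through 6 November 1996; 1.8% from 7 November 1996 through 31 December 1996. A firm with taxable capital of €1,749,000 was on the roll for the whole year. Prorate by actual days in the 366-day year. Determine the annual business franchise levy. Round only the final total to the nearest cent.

1 January – 29 July 1996: 211 days at 0.4% → €1,749,000 × 0.4% × 211/366 = €4,033.2131
30 July – 6 November 1996: 100 days at 1.35% → €1,749,000 × 1.35% × 100/366 = €6,451.2295
7 November – 31 December 1996: 55 days at 1.8% → €1,749,000 × 1.8% × 55/366 = €4,730.9016
Total = €15,215.3443

€15,215.34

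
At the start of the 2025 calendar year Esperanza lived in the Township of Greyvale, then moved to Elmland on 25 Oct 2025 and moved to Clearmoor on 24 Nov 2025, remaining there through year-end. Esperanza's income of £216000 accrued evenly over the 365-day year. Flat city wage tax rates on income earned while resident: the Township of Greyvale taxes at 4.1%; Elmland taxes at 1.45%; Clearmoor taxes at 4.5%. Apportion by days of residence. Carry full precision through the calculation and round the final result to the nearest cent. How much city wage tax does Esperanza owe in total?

The Township of Greyvale, 1 Jan – 24 Oct 2025: 297 days → £216000 × 4.1% × 297/365 = £7206.1151
Elmland, 25 Oct – 23 Nov 2025: 30 days → £216000 × 1.45% × 30/365 = £257.4247
Clearmoor, 24 Nov – 31 Dec 2025: 38 days → £216000 × 4.5% × 38/365 = £1011.9452
Total = £8475.4849

£8475.48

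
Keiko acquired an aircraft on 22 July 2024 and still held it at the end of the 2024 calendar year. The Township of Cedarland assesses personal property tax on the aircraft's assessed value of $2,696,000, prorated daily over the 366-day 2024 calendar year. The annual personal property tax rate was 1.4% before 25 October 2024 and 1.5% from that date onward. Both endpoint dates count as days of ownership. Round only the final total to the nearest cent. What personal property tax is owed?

$17,310.38

22 July – 24 October 2024: 95 days at 1.4% → $2,696,000 × 1.4% × 95/366 = $9,796.9399
25 October – 31 December 2024: 68 days at 1.5% → $2,696,000 × 1.5% × 68/366 = $7,513.4426
Total = $17,310.3825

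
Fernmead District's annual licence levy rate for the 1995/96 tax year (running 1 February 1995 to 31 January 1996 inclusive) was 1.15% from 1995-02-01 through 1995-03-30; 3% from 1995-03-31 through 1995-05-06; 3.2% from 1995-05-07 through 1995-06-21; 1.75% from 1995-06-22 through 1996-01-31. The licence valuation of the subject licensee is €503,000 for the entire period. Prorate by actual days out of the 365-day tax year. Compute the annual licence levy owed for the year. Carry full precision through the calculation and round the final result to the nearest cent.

1995-02-01 to 1995-03-30: 58 days at 1.15% → €503,000 × 1.15% × 58/365 = €919.1808
1995-03-31 to 1995-05-06: 37 days at 3% → €503,000 × 3% × 37/365 = €1,529.6712
1995-05-07 to 1995-06-21: 46 days at 3.2% → €503,000 × 3.2% × 46/365 = €2,028.5370
1995-06-22 to 1996-01-31: 224 days at 1.75% → €503,000 × 1.75% × 224/365 = €5,402.0822
Total = €9,879.4712

€9,879.47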